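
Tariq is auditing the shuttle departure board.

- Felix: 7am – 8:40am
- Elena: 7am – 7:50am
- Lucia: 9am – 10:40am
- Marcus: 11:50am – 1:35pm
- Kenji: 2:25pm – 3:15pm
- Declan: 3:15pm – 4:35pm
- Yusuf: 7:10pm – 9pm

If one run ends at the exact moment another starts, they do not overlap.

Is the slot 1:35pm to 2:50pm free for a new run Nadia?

No — it overlaps Kenji

Felix: ends 8:40am at or before Nadia starts 1:35pm → clear.
Elena: ends 7:50am at or before Nadia starts 1:35pm → clear.
Lucia: ends 10:40am at or before Nadia starts 1:35pm → clear.
Marcus: ends 1:35pm at or before Nadia starts 1:35pm → clear.
Kenji: starts 2:25pm before Nadia ends 2:50pm, and ends 3:15pm after Nadia starts 1:35pm → overlap.
Declan: starts 3:15pm at or after Nadia ends 2:50pm → clear.
Yusuf: starts 7:10pm at or after Nadia ends 2:50pm → clear.
Nadia overlaps Kenji.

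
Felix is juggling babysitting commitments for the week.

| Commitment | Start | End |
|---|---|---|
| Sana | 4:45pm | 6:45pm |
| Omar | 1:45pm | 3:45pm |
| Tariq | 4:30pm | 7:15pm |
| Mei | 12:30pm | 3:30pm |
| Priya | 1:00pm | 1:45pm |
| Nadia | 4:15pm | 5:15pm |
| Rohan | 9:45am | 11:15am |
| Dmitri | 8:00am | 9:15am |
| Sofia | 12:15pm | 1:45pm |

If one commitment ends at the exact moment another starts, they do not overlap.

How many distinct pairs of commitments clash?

7

Check each pair: they overlap iff neither finishes before the other starts.
Sorted by start: Dmitri, Rohan, Sofia, Mei, Priya, Omar, Nadia, Tariq, Sana.
Rohan starts after Dmitri ends — done with Dmitri.
Sofia starts after Rohan ends — done with Rohan.
Mei starts before Sofia ends → Sofia and Mei overlap.
Priya starts before Sofia ends → Sofia and Priya overlap.
Omar starts exactly when Sofia ends (back-to-back, no overlap) — done with Sofia.
Priya starts before Mei ends → Mei and Priya overlap.
Omar starts before Mei ends → Mei and Omar overlap.
Nadia starts after Mei ends — done with Mei.
Omar starts exactly when Priya ends (back-to-back, no overlap) — done with Priya.
Nadia starts after Omar ends — done with Omar.
Tariq starts before Nadia ends → Nadia and Tariq overlap.
Sana starts before Nadia ends → Nadia and Sana overlap.
Sana starts before Tariq ends → Tariq and Sana overlap.
Overlapping pairs: Mei & Omar, Mei & Priya, Mei & Sofia, Nadia & Sana, Nadia & Tariq, Priya & Sofia, Sana & Tariq — 7 in total.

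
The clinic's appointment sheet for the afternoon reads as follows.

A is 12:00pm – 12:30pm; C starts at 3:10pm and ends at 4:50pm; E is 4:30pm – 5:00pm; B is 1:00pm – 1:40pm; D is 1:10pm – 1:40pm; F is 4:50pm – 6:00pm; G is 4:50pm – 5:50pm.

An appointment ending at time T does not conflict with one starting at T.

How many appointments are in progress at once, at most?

3

Sort all start/end points and keep a running count:
12:00pm start A → 1
12:30pm end A → 0
1:00pm start B → 1
1:10pm start D → 2
1:40pm end B → 1
1:40pm end D → 0
3:10pm start C → 1
4:30pm start E → 2
4:50pm end C → 1
4:50pm start F → 2
4:50pm start G → 3
5:00pm end E → 2
5:50pm end G → 1
6:00pm end F → 0
Peak is 3, at 4:50pm (E, F, G).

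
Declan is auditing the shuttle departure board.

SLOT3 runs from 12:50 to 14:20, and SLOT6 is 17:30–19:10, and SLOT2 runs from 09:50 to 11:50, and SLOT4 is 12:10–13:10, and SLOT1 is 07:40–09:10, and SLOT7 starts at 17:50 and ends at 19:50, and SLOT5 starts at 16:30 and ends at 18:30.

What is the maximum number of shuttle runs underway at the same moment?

3

Sweep the timeline, counting +1 at each start and −1 at each end (ends before starts at a tie):
07:40 start SLOT1 → 1
09:10 end SLOT1 → 0
09:50 start SLOT2 → 1
11:50 end SLOT2 → 0
12:10 start SLOT4 → 1
12:50 start SLOT3 → 2
13:10 end SLOT4 → 1
14:20 end SLOT3 → 0
16:30 start SLOT5 → 1
17:30 start SLOT6 → 2
17:50 start SLOT7 → 3
18:30 end SLOT5 → 2
19:10 end SLOT6 → 1
19:50 end SLOT7 → 0
Peak is 3, at 17:50 (SLOT5, SLOT6, SLOT7).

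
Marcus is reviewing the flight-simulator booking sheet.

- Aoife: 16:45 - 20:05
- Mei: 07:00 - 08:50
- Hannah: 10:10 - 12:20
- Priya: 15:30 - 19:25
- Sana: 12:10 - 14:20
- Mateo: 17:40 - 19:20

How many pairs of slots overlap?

Sorted by start: Mei, Hannah, Sana, Priya, Aoife, Mateo.
Hannah starts after Mei ends — done with Mei.
Sana starts before Hannah ends → Hannah and Sana overlap.
Priya starts after Hannah ends — done with Hannah.
Priya starts after Sana ends — done with Sana.
Aoife starts before Priya ends → Priya and Aoife overlap.
Mateo starts before Priya ends → Priya and Mateo overlap.
Mateo starts before Aoife ends → Aoife and Mateo overlap.
Overlapping pairs: Aoife & Mateo, Aoife & Priya, Hannah & Sana, Mateo & Priya — 4 in total.

4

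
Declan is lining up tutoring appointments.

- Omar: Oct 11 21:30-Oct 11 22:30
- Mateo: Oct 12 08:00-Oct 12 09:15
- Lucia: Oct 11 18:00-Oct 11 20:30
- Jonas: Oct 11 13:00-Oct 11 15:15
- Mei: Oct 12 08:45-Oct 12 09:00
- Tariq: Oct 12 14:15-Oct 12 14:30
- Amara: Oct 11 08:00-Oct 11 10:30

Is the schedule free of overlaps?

Sorted by start: Amara, Jonas, Lucia, Omar, Mateo, Mei, Tariq.
Jonas starts after Amara ends, so Amara has no further overlaps.
Lucia starts after Jonas ends, so Jonas has no further overlaps.
Omar starts after Lucia ends, so Lucia has no further overlaps.
Mateo starts after Omar ends, so Omar has no further overlaps.
Mei starts before Mateo ends → Mateo and Mei overlap.
That's a conflict, so the schedule is not conflict-free.

No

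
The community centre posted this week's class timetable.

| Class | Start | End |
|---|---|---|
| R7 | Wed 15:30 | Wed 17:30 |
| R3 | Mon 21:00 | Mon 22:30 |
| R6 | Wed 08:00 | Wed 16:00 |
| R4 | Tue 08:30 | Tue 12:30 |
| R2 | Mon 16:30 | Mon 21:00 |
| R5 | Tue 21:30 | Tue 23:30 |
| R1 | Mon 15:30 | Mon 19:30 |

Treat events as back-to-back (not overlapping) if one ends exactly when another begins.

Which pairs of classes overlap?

R1 & R2, R6 & R7

Sorted by start: R1, R2, R3, R4, R5, R6, R7.
R2 starts before R1 ends → R1 and R2 overlap.
R3 starts after R1 ends, so R1 has no further overlaps.
R3 starts exactly when R2 ends (back-to-back, no overlap), so R2 has no further overlaps.
R4 starts after R3 ends, so R3 has no further overlaps.
R5 starts after R4 ends, so R4 has no further overlaps.
R6 starts after R5 ends, so R5 has no further overlaps.
R7 starts before R6 ends → R6 and R7 overlap.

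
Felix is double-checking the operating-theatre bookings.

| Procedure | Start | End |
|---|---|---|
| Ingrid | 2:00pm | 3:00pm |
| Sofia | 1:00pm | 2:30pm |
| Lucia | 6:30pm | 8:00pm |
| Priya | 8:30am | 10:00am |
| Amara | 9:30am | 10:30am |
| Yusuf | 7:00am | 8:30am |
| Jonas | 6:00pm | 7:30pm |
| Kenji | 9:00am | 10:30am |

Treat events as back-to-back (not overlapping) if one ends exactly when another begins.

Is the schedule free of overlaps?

No

Sorted by start: Yusuf, Priya, Kenji, Amara, Sofia, Ingrid, Jonas, Lucia.
Priya starts exactly when Yusuf ends (back-to-back, no overlap), so Yusuf has no further overlaps.
Kenji starts before Priya ends → Priya and Kenji overlap.
That's a conflict, so the schedule is not conflict-free.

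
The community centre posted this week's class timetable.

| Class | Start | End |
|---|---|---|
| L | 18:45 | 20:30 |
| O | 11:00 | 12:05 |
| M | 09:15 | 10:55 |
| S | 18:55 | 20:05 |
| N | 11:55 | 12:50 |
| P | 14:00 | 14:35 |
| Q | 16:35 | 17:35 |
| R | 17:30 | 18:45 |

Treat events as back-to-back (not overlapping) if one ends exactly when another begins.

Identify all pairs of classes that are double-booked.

Sorted by start: M, O, N, P, Q, R, L, S.
O starts after M ends, so nothing later overlaps M either.
N starts before O ends → O and N overlap.
P starts after O ends, so nothing later overlaps O either.
P starts after N ends, so nothing later overlaps N either.
Q starts after P ends, so nothing later overlaps P either.
R starts before Q ends → Q and R overlap.
L starts after Q ends, so nothing later overlaps Q either.
L starts exactly when R ends (back-to-back, no overlap), so nothing later overlaps R either.
S starts before L ends → L and S overlap.

L & S, N & O, Q & R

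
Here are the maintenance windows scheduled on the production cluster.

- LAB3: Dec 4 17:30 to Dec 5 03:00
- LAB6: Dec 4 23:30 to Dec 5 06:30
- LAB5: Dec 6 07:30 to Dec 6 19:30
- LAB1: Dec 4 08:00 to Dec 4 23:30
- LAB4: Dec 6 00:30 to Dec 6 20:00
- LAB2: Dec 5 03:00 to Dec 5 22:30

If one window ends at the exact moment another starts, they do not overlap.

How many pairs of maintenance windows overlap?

Sorted by start: LAB1, LAB3, LAB6, LAB2, LAB4, LAB5.
LAB3 starts before LAB1 ends → LAB1 and LAB3 overlap.
LAB6 starts exactly when LAB1 ends (back-to-back, no overlap), so nothing later overlaps LAB1 either.
LAB6 starts before LAB3 ends → LAB3 and LAB6 overlap.
LAB2 starts exactly when LAB3 ends (back-to-back, no overlap), so nothing later overlaps LAB3 either.
LAB2 starts before LAB6 ends → LAB6 and LAB2 overlap.
LAB4 starts after LAB6 ends, so nothing later overlaps LAB6 either.
LAB4 starts after LAB2 ends, so nothing later overlaps LAB2 either.
LAB5 starts before LAB4 ends → LAB4 and LAB5 overlap.
Overlapping pairs: LAB1 & LAB3, LAB2 & LAB6, LAB3 & LAB6, LAB4 & LAB5 — 4 in total.

4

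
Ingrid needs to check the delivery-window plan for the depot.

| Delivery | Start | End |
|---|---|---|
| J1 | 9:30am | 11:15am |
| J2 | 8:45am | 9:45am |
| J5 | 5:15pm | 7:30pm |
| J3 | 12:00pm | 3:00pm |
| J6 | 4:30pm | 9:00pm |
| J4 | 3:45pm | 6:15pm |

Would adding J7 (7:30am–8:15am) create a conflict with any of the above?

No — it doesn't clash with anything

J2: starts 8:45am at or after J7 ends 8:15am → clear.
J1: starts 9:30am at or after J7 ends 8:15am → clear.
J3: starts 12:00pm at or after J7 ends 8:15am → clear.
J4: starts 3:45pm at or after J7 ends 8:15am → clear.
J6: starts 4:30pm at or after J7 ends 8:15am → clear.
J5: starts 5:15pm at or after J7 ends 8:15am → clear.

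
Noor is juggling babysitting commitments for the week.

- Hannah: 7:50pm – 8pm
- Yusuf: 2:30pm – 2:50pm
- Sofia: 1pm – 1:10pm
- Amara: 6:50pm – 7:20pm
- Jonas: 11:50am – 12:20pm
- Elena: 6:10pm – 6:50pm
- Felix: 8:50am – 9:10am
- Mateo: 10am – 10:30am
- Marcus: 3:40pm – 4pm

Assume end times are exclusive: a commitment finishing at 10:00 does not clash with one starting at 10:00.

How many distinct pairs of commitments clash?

Sorted by start: Felix, Mateo, Jonas, Sofia, Yusuf, Marcus, Elena, Amara, Hannah.
Mateo starts after Felix ends, so nothing later overlaps Felix either.
Jonas starts after Mateo ends, so nothing later overlaps Mateo either.
Sofia starts after Jonas ends, so nothing later overlaps Jonas either.
Yusuf starts after Sofia ends, so nothing later overlaps Sofia either.
Marcus starts after Yusuf ends, so nothing later overlaps Yusuf either.
Elena starts after Marcus ends, so nothing later overlaps Marcus either.
Amara starts exactly when Elena ends (back-to-back, no overlap), so nothing later overlaps Elena either.
Hannah starts after Amara ends.
No pair overlaps.

0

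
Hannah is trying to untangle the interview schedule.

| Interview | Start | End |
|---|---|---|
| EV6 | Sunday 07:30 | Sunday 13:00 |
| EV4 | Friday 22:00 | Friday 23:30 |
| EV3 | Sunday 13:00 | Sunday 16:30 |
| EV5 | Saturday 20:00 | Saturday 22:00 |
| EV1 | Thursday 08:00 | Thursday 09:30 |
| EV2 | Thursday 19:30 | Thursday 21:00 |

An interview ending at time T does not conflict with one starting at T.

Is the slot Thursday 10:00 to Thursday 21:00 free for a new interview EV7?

No — it overlaps EV2

EV1: ends Thursday 09:30 at or before EV7 starts Thursday 10:00 → clear.
EV2: starts Thursday 19:30 before EV7 ends Thursday 21:00, and ends Thursday 21:00 after EV7 starts Thursday 10:00 → overlap.
EV4: starts Friday 22:00 at or after EV7 ends Thursday 21:00 → clear.
EV5: starts Saturday 20:00 at or after EV7 ends Thursday 21:00 → clear.
EV6: starts Sunday 07:30 at or after EV7 ends Thursday 21:00 → clear.
EV3: starts Sunday 13:00 at or after EV7 ends Thursday 21:00 → clear.
EV7 overlaps EV2.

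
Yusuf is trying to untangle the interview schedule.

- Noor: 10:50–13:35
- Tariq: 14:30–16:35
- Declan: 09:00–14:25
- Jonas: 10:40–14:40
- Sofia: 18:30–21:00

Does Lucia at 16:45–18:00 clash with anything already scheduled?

Declan: ends 14:25 at or before Lucia starts 16:45 → clear.
Jonas: ends 14:40 at or before Lucia starts 16:45 → clear.
Noor: ends 13:35 at or before Lucia starts 16:45 → clear.
Tariq: ends 16:35 at or before Lucia starts 16:45 → clear.
Sofia: starts 18:30 at or after Lucia ends 18:00 → clear.

No — it doesn't clash with anything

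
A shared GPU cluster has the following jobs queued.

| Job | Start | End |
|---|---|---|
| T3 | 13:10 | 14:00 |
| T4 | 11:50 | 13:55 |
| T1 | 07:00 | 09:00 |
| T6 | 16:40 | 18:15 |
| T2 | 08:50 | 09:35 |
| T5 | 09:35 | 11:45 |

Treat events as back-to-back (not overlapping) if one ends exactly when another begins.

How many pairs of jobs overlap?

Sorted by start: T1, T2, T5, T4, T3, T6.
T2 starts before T1 ends → T1 and T2 overlap.
T5 starts after T1 ends, so nothing later overlaps T1 either.
T5 starts exactly when T2 ends (back-to-back, no overlap), so nothing later overlaps T2 either.
T4 starts after T5 ends, so nothing later overlaps T5 either.
T3 starts before T4 ends → T4 and T3 overlap.
T6 starts after T4 ends.
T6 starts after T3 ends.
Overlapping pairs: T1 & T2, T3 & T4 — 2 in total.

2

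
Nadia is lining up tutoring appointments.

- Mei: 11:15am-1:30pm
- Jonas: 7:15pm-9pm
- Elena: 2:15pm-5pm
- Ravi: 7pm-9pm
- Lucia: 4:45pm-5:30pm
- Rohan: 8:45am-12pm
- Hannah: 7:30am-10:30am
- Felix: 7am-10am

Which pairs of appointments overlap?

Elena & Lucia, Felix & Hannah, Felix & Rohan, Hannah & Rohan, Jonas & Ravi, Mei & Rohan

Check each pair: they overlap iff neither finishes before the other starts.
Sorted by start: Felix, Hannah, Rohan, Mei, Elena, Lucia, Ravi, Jonas.
Hannah starts before Felix ends → Felix and Hannah overlap.
Rohan starts before Felix ends → Felix and Rohan overlap.
Mei starts after Felix ends — done with Felix.
Rohan starts before Hannah ends → Hannah and Rohan overlap.
Mei starts after Hannah ends — done with Hannah.
Mei starts before Rohan ends → Rohan and Mei overlap.
Elena starts after Rohan ends — done with Rohan.
Elena starts after Mei ends — done with Mei.
Lucia starts before Elena ends → Elena and Lucia overlap.
Ravi starts after Elena ends — done with Elena.
Ravi starts after Lucia ends — done with Lucia.
Jonas starts before Ravi ends → Ravi and Jonas overlap.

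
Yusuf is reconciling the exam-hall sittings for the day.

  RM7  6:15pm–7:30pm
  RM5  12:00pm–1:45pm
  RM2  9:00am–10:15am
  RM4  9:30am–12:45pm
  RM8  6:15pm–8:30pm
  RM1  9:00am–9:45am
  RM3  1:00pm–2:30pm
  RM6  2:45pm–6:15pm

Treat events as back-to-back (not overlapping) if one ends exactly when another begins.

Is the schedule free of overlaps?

No

Check each pair: they overlap iff neither finishes before the other starts.
Sorted by start: RM1, RM2, RM4, RM5, RM3, RM6, RM7, RM8.
RM2 starts before RM1 ends → RM1 and RM2 overlap.
That's a conflict, so the schedule is not conflict-free.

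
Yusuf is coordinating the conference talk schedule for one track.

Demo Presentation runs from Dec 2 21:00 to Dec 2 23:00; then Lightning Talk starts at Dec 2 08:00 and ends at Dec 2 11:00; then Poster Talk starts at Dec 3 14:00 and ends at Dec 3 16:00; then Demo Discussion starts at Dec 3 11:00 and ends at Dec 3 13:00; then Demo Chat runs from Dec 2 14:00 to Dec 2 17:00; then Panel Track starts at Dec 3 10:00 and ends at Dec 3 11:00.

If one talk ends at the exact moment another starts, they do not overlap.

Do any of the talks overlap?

No

Sorted by start: Lightning Talk, Demo Chat, Demo Presentation, Panel Track, Demo Discussion, Poster Talk.
Demo Chat starts after Lightning Talk ends — done with Lightning Talk.
Demo Presentation starts after Demo Chat ends — done with Demo Chat.
Panel Track starts after Demo Presentation ends — done with Demo Presentation.
Demo Discussion starts exactly when Panel Track ends (back-to-back, no overlap) — done with Panel Track.
Poster Talk starts after Demo Discussion ends.
Every pair is clear; the schedule has no overlaps.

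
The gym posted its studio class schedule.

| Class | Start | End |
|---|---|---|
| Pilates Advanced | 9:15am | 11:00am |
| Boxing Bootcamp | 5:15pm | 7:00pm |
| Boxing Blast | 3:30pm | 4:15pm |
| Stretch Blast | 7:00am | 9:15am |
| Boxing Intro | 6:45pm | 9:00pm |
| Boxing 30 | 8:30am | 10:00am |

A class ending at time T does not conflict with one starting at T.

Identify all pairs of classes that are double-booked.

Sorted by start: Stretch Blast, Boxing 30, Pilates Advanced, Boxing Blast, Boxing Bootcamp, Boxing Intro.
Boxing 30 starts before Stretch Blast ends → Stretch Blast and Boxing 30 overlap.
Pilates Advanced starts exactly when Stretch Blast ends (back-to-back, no overlap), so nothing later overlaps Stretch Blast either.
Pilates Advanced starts before Boxing 30 ends → Boxing 30 and Pilates Advanced overlap.
Boxing Blast starts after Boxing 30 ends, so nothing later overlaps Boxing 30 either.
Boxing Blast starts after Pilates Advanced ends, so nothing later overlaps Pilates Advanced either.
Boxing Bootcamp starts after Boxing Blast ends, so nothing later overlaps Boxing Blast either.
Boxing Intro starts before Boxing Bootcamp ends → Boxing Bootcamp and Boxing Intro overlap.

Boxing 30 & Pilates Advanced, Boxing 30 & Stretch Blast, Boxing Bootcamp & Boxing Intro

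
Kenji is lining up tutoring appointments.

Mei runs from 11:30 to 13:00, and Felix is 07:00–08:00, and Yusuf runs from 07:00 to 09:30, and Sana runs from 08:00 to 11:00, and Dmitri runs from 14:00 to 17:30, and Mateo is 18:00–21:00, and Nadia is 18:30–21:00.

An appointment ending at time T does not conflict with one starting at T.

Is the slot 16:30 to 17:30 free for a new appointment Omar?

Felix: ends 08:00 at or before Omar starts 16:30 → clear.
Yusuf: ends 09:30 at or before Omar starts 16:30 → clear.
Sana: ends 11:00 at or before Omar starts 16:30 → clear.
Mei: ends 13:00 at or before Omar starts 16:30 → clear.
Dmitri: starts 14:00 before Omar ends 17:30, and ends 17:30 after Omar starts 16:30 → overlap.
Mateo: starts 18:00 at or after Omar ends 17:30 → clear.
Nadia: starts 18:30 at or after Omar ends 17:30 → clear.
Omar overlaps Dmitri.

No — it overlaps Dmitri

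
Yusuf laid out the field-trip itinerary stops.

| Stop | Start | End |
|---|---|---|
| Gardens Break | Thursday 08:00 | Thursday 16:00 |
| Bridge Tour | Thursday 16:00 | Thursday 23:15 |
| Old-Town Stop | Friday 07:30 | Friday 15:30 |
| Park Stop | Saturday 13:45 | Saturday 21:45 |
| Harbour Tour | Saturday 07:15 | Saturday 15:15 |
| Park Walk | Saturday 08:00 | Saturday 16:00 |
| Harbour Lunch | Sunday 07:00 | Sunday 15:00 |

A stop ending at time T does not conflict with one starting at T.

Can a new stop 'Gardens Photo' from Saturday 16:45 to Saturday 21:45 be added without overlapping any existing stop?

No — it overlaps Park Stop

Gardens Break: ends Thursday 16:00 at or before Gardens Photo starts Saturday 16:45 → clear.
Bridge Tour: ends Thursday 23:15 at or before Gardens Photo starts Saturday 16:45 → clear.
Old-Town Stop: ends Friday 15:30 at or before Gardens Photo starts Saturday 16:45 → clear.
Harbour Tour: ends Saturday 15:15 at or before Gardens Photo starts Saturday 16:45 → clear.
Park Walk: ends Saturday 16:00 at or before Gardens Photo starts Saturday 16:45 → clear.
Park Stop: starts Saturday 13:45 before Gardens Photo ends Saturday 21:45, and ends Saturday 21:45 after Gardens Photo starts Saturday 16:45 → overlap.
Harbour Lunch: starts Sunday 07:00 at or after Gardens Photo ends Saturday 21:45 → clear.
Gardens Photo overlaps Park Stop.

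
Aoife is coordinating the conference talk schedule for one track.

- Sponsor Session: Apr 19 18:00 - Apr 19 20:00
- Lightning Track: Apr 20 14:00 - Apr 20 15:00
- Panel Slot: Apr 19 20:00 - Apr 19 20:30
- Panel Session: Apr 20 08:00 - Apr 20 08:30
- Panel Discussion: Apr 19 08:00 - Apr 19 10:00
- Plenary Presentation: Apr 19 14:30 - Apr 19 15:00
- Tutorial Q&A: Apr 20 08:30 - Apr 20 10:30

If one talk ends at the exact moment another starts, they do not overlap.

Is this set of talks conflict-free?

Yes

Sorted by start: Panel Discussion, Plenary Presentation, Sponsor Session, Panel Slot, Panel Session, Tutorial Q&A, Lightning Track.
Plenary Presentation starts after Panel Discussion ends, so Panel Discussion has no further overlaps.
Sponsor Session starts after Plenary Presentation ends, so Plenary Presentation has no further overlaps.
Panel Slot starts exactly when Sponsor Session ends (back-to-back, no overlap), so Sponsor Session has no further overlaps.
Panel Session starts after Panel Slot ends, so Panel Slot has no further overlaps.
Tutorial Q&A starts exactly when Panel Session ends (back-to-back, no overlap), so Panel Session has no further overlaps.
Lightning Track starts after Tutorial Q&A ends.
Every pair is clear; the schedule has no overlaps.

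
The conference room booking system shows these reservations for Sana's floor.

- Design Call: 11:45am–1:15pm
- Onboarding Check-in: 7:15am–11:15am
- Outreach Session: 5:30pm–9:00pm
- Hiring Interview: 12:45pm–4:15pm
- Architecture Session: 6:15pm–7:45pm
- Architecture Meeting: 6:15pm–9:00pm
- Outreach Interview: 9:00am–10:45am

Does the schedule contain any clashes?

Sorted by start: Onboarding Check-in, Outreach Interview, Design Call, Hiring Interview, Outreach Session, Architecture Session, Architecture Meeting.
Outreach Interview starts before Onboarding Check-in ends → Onboarding Check-in and Outreach Interview overlap.
That's a conflict, so the schedule is not conflict-free.

Yes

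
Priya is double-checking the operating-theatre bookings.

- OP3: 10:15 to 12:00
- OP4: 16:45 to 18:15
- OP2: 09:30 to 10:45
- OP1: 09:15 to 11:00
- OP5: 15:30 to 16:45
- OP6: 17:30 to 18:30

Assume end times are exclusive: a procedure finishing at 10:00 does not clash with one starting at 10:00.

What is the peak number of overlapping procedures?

3

Sort all start/end points and keep a running count:
09:15 start OP1 → 1
09:30 start OP2 → 2
10:15 start OP3 → 3
10:45 end OP2 → 2
11:00 end OP1 → 1
12:00 end OP3 → 0
15:30 start OP5 → 1
16:45 end OP5 → 0
16:45 start OP4 → 1
17:30 start OP6 → 2
18:15 end OP4 → 1
18:30 end OP6 → 0
Peak is 3, at 10:15 (OP1, OP2, OP3).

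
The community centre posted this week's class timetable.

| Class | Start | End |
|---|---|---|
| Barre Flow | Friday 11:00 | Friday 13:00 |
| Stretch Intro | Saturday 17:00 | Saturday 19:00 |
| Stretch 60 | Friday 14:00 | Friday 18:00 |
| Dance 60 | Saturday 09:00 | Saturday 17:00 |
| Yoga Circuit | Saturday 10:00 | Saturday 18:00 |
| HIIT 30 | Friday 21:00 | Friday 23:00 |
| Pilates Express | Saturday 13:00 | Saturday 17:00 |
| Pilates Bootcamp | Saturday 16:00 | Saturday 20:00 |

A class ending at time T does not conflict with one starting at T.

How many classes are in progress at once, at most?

4

Sort all start/end points and keep a running count:
Friday 11:00 start Barre Flow → 1
Friday 13:00 end Barre Flow → 0
Friday 14:00 start Stretch 60 → 1
Friday 18:00 end Stretch 60 → 0
Friday 21:00 start HIIT 30 → 1
Friday 23:00 end HIIT 30 → 0
Saturday 09:00 start Dance 60 → 1
Saturday 10:00 start Yoga Circuit → 2
Saturday 13:00 start Pilates Express → 3
Saturday 16:00 start Pilates Bootcamp → 4
Saturday 17:00 end Dance 60 → 3
Saturday 17:00 end Pilates Express → 2
Saturday 17:00 start Stretch Intro → 3
Saturday 18:00 end Yoga Circuit → 2
Saturday 19:00 end Stretch Intro → 1
Saturday 20:00 end Pilates Bootcamp → 0
Peak is 4, at Saturday 16:00 (Dance 60, Pilates Bootcamp, Pilates Express, Yoga Circuit).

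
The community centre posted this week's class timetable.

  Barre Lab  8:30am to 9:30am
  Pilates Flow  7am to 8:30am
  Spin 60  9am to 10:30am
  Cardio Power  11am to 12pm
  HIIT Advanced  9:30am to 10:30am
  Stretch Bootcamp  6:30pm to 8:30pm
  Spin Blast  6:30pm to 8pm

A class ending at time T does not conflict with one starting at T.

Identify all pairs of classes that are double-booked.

Barre Lab & Spin 60, HIIT Advanced & Spin 60, Spin Blast & Stretch Bootcamp

Sorted by start: Pilates Flow, Barre Lab, Spin 60, HIIT Advanced, Cardio Power, Stretch Bootcamp, Spin Blast.
Barre Lab starts exactly when Pilates Flow ends (back-to-back, no overlap), so nothing later overlaps Pilates Flow either.
Spin 60 starts before Barre Lab ends → Barre Lab and Spin 60 overlap.
HIIT Advanced starts exactly when Barre Lab ends (back-to-back, no overlap), so nothing later overlaps Barre Lab either.
HIIT Advanced starts before Spin 60 ends → Spin 60 and HIIT Advanced overlap.
Cardio Power starts after Spin 60 ends, so nothing later overlaps Spin 60 either.
Cardio Power starts after HIIT Advanced ends, so nothing later overlaps HIIT Advanced either.
Stretch Bootcamp starts after Cardio Power ends, so nothing later overlaps Cardio Power either.
Spin Blast starts before Stretch Bootcamp ends → Stretch Bootcamp and Spin Blast overlap.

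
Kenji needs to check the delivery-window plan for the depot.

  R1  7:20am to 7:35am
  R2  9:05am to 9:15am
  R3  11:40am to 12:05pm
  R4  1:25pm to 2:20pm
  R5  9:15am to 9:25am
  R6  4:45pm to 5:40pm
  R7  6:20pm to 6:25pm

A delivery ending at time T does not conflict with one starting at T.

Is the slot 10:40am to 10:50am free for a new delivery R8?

R1: ends 7:35am at or before R8 starts 10:40am → clear.
R2: ends 9:15am at or before R8 starts 10:40am → clear.
R5: ends 9:25am at or before R8 starts 10:40am → clear.
R3: starts 11:40am at or after R8 ends 10:50am → clear.
R4: starts 1:25pm at or after R8 ends 10:50am → clear.
R6: starts 4:45pm at or after R8 ends 10:50am → clear.
R7: starts 6:20pm at or after R8 ends 10:50am → clear.

Yes — the slot is free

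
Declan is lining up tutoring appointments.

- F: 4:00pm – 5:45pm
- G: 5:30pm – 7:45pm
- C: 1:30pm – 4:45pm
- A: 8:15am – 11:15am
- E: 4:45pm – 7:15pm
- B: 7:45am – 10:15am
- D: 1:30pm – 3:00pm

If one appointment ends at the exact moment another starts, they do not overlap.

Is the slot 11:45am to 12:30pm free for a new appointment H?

Yes — the slot is free

B: ends 10:15am at or before H starts 11:45am → clear.
A: ends 11:15am at or before H starts 11:45am → clear.
C: starts 1:30pm at or after H ends 12:30pm → clear.
D: starts 1:30pm at or after H ends 12:30pm → clear.
F: starts 4:00pm at or after H ends 12:30pm → clear.
E: starts 4:45pm at or after H ends 12:30pm → clear.
G: starts 5:30pm at or after H ends 12:30pm → clear.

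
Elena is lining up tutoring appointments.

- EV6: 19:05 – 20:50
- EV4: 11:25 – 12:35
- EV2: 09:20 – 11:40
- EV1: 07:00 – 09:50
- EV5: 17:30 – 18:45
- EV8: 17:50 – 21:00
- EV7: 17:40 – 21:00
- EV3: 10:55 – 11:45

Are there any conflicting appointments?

Sorted by start: EV1, EV2, EV3, EV4, EV5, EV7, EV8, EV6.
EV2 starts before EV1 ends → EV1 and EV2 overlap.
That's a conflict, so the schedule is not conflict-free.

Yes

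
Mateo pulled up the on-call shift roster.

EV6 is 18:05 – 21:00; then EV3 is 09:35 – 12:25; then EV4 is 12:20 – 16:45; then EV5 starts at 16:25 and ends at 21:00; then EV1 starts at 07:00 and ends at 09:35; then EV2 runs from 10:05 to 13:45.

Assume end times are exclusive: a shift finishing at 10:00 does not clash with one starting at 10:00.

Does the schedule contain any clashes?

Sorted by start: EV1, EV3, EV2, EV4, EV5, EV6.
EV3 starts exactly when EV1 ends (back-to-back, no overlap) — done with EV1.
EV2 starts before EV3 ends → EV3 and EV2 overlap.
That's a conflict, so the schedule is not conflict-free.

Yes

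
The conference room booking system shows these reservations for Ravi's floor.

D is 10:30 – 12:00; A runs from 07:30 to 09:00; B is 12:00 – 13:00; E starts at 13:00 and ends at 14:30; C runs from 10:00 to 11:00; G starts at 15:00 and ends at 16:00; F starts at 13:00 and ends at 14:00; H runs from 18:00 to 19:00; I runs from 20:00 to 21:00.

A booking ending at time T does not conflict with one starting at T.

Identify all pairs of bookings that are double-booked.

Sorted by start: A, C, D, B, E, F, G, H, I.
C starts after A ends, so A has no further overlaps.
D starts before C ends → C and D overlap.
B starts after C ends, so C has no further overlaps.
B starts exactly when D ends (back-to-back, no overlap), so D has no further overlaps.
E starts exactly when B ends (back-to-back, no overlap), so B has no further overlaps.
F starts before E ends → E and F overlap.
G starts after E ends, so E has no further overlaps.
G starts after F ends, so F has no further overlaps.
H starts after G ends, so G has no further overlaps.
I starts after H ends.

C & D, E & F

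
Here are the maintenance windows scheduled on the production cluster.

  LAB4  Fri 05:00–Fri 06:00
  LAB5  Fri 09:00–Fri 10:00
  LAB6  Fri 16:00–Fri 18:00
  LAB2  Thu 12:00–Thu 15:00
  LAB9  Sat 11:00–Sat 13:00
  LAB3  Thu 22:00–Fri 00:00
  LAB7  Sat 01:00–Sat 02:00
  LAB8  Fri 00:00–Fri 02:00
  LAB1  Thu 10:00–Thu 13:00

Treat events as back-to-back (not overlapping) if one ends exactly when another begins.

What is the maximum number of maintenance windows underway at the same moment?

2

Sweep the timeline, counting +1 at each start and −1 at each end (ends before starts at a tie):
Thu 10:00 start LAB1 → 1
Thu 12:00 start LAB2 → 2
Thu 13:00 end LAB1 → 1
Thu 15:00 end LAB2 → 0
Thu 22:00 start LAB3 → 1
Fri 00:00 end LAB3 → 0
Fri 00:00 start LAB8 → 1
Fri 02:00 end LAB8 → 0
Fri 05:00 start LAB4 → 1
Fri 06:00 end LAB4 → 0
Fri 09:00 start LAB5 → 1
Fri 10:00 end LAB5 → 0
Fri 16:00 start LAB6 → 1
Fri 18:00 end LAB6 → 0
Sat 01:00 start LAB7 → 1
Sat 02:00 end LAB7 → 0
Sat 11:00 start LAB9 → 1
Sat 13:00 end LAB9 → 0
Peak is 2, at Thu 12:00 (LAB1, LAB2).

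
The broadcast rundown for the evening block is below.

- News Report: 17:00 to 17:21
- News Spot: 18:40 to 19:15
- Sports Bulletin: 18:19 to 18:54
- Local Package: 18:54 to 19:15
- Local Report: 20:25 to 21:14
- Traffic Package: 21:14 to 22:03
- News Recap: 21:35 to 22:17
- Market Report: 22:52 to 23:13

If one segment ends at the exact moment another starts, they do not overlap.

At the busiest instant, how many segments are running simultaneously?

Sort all start/end points and keep a running count:
17:00 start News Report → 1
17:21 end News Report → 0
18:19 start Sports Bulletin → 1
18:40 start News Spot → 2
18:54 end Sports Bulletin → 1
18:54 start Local Package → 2
19:15 end Local Package → 1
19:15 end News Spot → 0
20:25 start Local Report → 1
21:14 end Local Report → 0
21:14 start Traffic Package → 1
21:35 start News Recap → 2
22:03 end Traffic Package → 1
22:17 end News Recap → 0
22:52 start Market Report → 1
23:13 end Market Report → 0
Peak is 2, at 18:40 (News Spot, Sports Bulletin).

2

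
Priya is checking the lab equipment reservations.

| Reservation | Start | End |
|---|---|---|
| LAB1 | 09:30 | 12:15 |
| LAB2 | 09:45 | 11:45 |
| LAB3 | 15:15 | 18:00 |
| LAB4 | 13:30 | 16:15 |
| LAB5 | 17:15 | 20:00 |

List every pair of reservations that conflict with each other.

Sorted by start: LAB1, LAB2, LAB4, LAB3, LAB5.
LAB2 starts before LAB1 ends → LAB1 and LAB2 overlap.
LAB4 starts after LAB1 ends, so nothing later overlaps LAB1 either.
LAB4 starts after LAB2 ends, so nothing later overlaps LAB2 either.
LAB3 starts before LAB4 ends → LAB4 and LAB3 overlap.
LAB5 starts after LAB4 ends.
LAB5 starts before LAB3 ends → LAB3 and LAB5 overlap.

LAB1 & LAB2, LAB3 & LAB4, LAB3 & LAB5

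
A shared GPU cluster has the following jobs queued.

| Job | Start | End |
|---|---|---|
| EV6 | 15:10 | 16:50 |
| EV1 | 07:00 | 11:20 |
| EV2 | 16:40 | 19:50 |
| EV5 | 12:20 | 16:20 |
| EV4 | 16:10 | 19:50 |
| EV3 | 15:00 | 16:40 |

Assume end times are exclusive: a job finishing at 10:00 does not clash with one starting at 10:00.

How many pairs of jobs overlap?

Sorted by start: EV1, EV5, EV3, EV6, EV4, EV2.
EV5 starts after EV1 ends; EV1 is clear from here.
EV3 starts before EV5 ends → EV5 and EV3 overlap.
EV6 starts before EV5 ends → EV5 and EV6 overlap.
EV4 starts before EV5 ends → EV5 and EV4 overlap.
EV2 starts after EV5 ends.
EV6 starts before EV3 ends → EV3 and EV6 overlap.
EV4 starts before EV3 ends → EV3 and EV4 overlap.
EV2 starts exactly when EV3 ends (back-to-back, no overlap).
EV4 starts before EV6 ends → EV6 and EV4 overlap.
EV2 starts before EV6 ends → EV6 and EV2 overlap.
EV2 starts before EV4 ends → EV4 and EV2 overlap.
Overlapping pairs: EV2 & EV4, EV2 & EV6, EV3 & EV4, EV3 & EV5, EV3 & EV6, EV4 & EV5, EV4 & EV6, EV5 & EV6 — 8 in total.

8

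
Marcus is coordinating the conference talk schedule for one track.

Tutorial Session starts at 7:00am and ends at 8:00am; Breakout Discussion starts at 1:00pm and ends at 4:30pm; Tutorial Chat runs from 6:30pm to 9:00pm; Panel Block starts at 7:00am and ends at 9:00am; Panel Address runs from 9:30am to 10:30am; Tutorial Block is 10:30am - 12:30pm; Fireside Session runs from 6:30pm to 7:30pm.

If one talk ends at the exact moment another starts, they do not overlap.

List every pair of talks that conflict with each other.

Sorted by start: Panel Block, Tutorial Session, Panel Address, Tutorial Block, Breakout Discussion, Fireside Session, Tutorial Chat.
Tutorial Session starts before Panel Block ends → Panel Block and Tutorial Session overlap.
Panel Address starts after Panel Block ends; Panel Block is clear from here.
Panel Address starts after Tutorial Session ends; Tutorial Session is clear from here.
Tutorial Block starts exactly when Panel Address ends (back-to-back, no overlap); Panel Address is clear from here.
Breakout Discussion starts after Tutorial Block ends; Tutorial Block is clear from here.
Fireside Session starts after Breakout Discussion ends; Breakout Discussion is clear from here.
Tutorial Chat starts before Fireside Session ends → Fireside Session and Tutorial Chat overlap.

Fireside Session & Tutorial Chat, Panel Block & Tutorial Session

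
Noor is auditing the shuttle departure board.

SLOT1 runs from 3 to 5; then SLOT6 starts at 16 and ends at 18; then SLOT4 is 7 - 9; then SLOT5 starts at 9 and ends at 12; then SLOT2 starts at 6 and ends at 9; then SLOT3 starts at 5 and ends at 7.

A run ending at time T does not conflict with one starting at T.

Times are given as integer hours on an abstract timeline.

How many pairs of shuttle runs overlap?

2

Sorted by start: SLOT1, SLOT3, SLOT2, SLOT4, SLOT5, SLOT6.
SLOT3 starts exactly when SLOT1 ends (back-to-back, no overlap), so SLOT1 has no further overlaps.
SLOT2 starts before SLOT3 ends → SLOT3 and SLOT2 overlap.
SLOT4 starts exactly when SLOT3 ends (back-to-back, no overlap), so SLOT3 has no further overlaps.
SLOT4 starts before SLOT2 ends → SLOT2 and SLOT4 overlap.
SLOT5 starts exactly when SLOT2 ends (back-to-back, no overlap), so SLOT2 has no further overlaps.
SLOT5 starts exactly when SLOT4 ends (back-to-back, no overlap), so SLOT4 has no further overlaps.
SLOT6 starts after SLOT5 ends.
Overlapping pairs: SLOT2 & SLOT3, SLOT2 & SLOT4 — 2 in total.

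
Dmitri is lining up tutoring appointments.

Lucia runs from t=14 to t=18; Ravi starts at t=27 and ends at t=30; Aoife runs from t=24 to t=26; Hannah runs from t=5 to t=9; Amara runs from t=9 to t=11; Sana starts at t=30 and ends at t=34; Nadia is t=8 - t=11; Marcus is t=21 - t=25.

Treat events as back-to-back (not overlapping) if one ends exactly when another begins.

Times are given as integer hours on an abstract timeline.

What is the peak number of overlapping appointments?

2

Walk through starts and ends in time order (an end at T is processed before a start at T):
t=5 start Hannah → 1
t=8 start Nadia → 2
t=9 end Hannah → 1
t=9 start Amara → 2
t=11 end Amara → 1
t=11 end Nadia → 0
t=14 start Lucia → 1
t=18 end Lucia → 0
t=21 start Marcus → 1
t=24 start Aoife → 2
t=25 end Marcus → 1
t=26 end Aoife → 0
t=27 start Ravi → 1
t=30 end Ravi → 0
t=30 start Sana → 1
t=34 end Sana → 0
Peak is 2, at t=8 (Hannah, Nadia).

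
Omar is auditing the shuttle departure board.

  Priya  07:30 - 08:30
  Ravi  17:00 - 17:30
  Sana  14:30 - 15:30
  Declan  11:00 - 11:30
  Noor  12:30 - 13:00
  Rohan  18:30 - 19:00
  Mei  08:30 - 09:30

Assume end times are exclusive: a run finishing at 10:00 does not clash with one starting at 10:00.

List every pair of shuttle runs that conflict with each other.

none

Sorted by start: Priya, Mei, Declan, Noor, Sana, Ravi, Rohan.
Mei starts exactly when Priya ends (back-to-back, no overlap), so nothing later overlaps Priya either.
Declan starts after Mei ends, so nothing later overlaps Mei either.
Noor starts after Declan ends, so nothing later overlaps Declan either.
Sana starts after Noor ends, so nothing later overlaps Noor either.
Ravi starts after Sana ends, so nothing later overlaps Sana either.
Rohan starts after Ravi ends.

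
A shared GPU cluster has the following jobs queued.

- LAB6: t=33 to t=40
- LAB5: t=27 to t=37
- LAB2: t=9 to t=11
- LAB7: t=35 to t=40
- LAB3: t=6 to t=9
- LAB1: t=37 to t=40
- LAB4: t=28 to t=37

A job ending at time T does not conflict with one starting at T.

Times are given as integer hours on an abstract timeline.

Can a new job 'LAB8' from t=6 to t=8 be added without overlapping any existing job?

LAB3: starts t=6 before LAB8 ends t=8, and ends t=9 after LAB8 starts t=6 → overlap.
LAB2: starts t=9 at or after LAB8 ends t=8 → clear.
LAB5: starts t=27 at or after LAB8 ends t=8 → clear.
LAB4: starts t=28 at or after LAB8 ends t=8 → clear.
LAB6: starts t=33 at or after LAB8 ends t=8 → clear.
LAB7: starts t=35 at or after LAB8 ends t=8 → clear.
LAB1: starts t=37 at or after LAB8 ends t=8 → clear.
LAB8 overlaps LAB3.

No — it overlaps LAB3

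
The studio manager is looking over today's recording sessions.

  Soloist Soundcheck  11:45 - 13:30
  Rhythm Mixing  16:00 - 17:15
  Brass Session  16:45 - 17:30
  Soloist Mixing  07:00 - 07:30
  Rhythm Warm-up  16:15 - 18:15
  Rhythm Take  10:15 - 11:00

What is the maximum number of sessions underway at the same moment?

Walk through starts and ends in time order (an end at T is processed before a start at T):
07:00 start Soloist Mixing → 1
07:30 end Soloist Mixing → 0
10:15 start Rhythm Take → 1
11:00 end Rhythm Take → 0
11:45 start Soloist Soundcheck → 1
13:30 end Soloist Soundcheck → 0
16:00 start Rhythm Mixing → 1
16:15 start Rhythm Warm-up → 2
16:45 start Brass Session → 3
17:15 end Rhythm Mixing → 2
17:30 end Brass Session → 1
18:15 end Rhythm Warm-up → 0
Peak is 3, at 16:45 (Brass Session, Rhythm Mixing, Rhythm Warm-up).

3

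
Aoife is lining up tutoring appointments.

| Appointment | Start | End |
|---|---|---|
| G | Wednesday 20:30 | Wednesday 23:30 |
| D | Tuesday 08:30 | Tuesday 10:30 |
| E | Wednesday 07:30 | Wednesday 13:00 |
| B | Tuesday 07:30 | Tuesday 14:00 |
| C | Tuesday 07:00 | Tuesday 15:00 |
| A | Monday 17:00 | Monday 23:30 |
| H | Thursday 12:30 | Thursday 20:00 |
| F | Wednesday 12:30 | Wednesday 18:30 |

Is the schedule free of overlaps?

No

Two intervals overlap when each starts before the other ends.
Sorted by start: A, C, B, D, E, F, G, H.
C starts after A ends, so A has no further overlaps.
B starts before C ends → C and B overlap.
That's a conflict, so the schedule is not conflict-free.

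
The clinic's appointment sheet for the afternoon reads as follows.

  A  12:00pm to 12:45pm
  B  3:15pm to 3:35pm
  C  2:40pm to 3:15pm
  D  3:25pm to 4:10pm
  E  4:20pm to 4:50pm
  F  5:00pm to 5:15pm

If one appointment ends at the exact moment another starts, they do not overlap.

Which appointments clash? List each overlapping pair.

B & D

Two intervals overlap when each starts before the other ends.
Sorted by start: A, C, B, D, E, F.
C starts after A ends; A is clear from here.
B starts exactly when C ends (back-to-back, no overlap); C is clear from here.
D starts before B ends → B and D overlap.
E starts after B ends; B is clear from here.
E starts after D ends; D is clear from here.
F starts after E ends.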